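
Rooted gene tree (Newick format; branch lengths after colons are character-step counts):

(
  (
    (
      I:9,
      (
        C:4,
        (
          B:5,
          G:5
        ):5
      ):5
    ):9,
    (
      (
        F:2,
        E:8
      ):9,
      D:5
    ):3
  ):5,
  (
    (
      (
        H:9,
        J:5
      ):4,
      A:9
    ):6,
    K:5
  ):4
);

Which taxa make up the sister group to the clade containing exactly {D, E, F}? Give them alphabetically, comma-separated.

The clade containing exactly {D, E, F} attaches to the tree at the node subtending ((I,(C,(B,G))),((F,E),D)).
The other lineage descending from that same node — the sister group — is (I,(C,(B,G))); its 4 tips in alphabetical order are the answer.

B, C, G, I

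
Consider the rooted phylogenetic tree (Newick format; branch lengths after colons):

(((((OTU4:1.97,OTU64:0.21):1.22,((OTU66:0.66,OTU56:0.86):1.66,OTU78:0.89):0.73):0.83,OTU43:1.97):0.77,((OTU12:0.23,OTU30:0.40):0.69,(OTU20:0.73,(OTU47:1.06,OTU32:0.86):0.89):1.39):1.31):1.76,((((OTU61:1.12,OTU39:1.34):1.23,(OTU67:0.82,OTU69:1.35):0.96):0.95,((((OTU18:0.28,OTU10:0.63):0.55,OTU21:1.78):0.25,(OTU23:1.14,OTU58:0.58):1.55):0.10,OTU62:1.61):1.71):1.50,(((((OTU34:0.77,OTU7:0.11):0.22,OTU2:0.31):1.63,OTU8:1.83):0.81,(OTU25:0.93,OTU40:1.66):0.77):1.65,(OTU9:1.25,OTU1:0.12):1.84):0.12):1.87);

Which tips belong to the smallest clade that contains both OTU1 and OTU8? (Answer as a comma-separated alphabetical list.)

OTU1, OTU2, OTU25, OTU34, OTU40, OTU7, OTU8, OTU9

Tracing OTU1: it sits inside (OTU9,OTU1).
Tracing OTU8: it sits inside (((OTU34,OTU7),OTU2),OTU8).
The smallest clade enclosing both is (((((OTU34,OTU7),OTU2),OTU8),(OTU25,OTU40)),(OTU9,OTU1)); the answer is its 8 terminal taxa in alphabetical order.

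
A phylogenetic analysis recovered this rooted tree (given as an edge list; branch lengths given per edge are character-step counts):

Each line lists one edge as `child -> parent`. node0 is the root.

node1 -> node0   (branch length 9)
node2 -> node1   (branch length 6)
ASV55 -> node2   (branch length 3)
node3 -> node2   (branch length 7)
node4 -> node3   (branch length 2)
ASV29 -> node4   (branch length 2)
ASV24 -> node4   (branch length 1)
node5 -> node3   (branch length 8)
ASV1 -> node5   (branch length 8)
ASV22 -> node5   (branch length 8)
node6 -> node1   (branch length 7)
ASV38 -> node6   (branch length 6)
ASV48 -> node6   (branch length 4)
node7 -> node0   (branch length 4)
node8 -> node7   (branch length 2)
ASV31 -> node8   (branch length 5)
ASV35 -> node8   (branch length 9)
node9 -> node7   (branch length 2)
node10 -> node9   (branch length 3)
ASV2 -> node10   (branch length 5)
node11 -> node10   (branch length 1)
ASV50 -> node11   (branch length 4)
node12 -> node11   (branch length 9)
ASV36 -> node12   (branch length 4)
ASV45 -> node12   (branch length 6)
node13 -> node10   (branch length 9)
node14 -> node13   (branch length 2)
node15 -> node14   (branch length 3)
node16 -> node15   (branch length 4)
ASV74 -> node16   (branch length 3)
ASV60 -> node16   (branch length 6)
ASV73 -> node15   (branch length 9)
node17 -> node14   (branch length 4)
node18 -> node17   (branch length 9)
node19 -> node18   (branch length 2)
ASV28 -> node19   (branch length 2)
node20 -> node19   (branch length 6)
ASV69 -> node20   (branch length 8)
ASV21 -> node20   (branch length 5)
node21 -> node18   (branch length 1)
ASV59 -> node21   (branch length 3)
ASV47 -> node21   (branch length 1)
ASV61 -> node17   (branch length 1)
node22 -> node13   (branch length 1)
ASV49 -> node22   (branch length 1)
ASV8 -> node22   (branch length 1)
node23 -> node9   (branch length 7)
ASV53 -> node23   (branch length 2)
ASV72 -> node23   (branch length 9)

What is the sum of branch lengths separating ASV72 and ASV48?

42

The path runs ASV72 → … → MRCA → … → ASV48; the MRCA is the root of the tree.
Branch lengths along that path: 9 + 7 + 2 + 4 + 9 + 7 + 4 = 42.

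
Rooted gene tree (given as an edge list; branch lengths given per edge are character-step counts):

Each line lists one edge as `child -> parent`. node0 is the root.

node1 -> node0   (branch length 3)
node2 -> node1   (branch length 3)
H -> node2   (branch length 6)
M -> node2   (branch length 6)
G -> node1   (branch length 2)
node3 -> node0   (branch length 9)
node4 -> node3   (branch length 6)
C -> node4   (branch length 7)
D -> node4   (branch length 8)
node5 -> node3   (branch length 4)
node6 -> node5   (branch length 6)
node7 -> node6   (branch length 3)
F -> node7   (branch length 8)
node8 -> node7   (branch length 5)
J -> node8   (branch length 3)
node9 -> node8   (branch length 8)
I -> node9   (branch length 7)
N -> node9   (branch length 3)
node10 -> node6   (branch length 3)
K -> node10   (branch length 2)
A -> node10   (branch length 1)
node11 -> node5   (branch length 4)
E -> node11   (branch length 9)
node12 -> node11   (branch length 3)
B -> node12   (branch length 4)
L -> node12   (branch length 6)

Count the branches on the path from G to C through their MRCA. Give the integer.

5

The MRCA of G and C is the root of the tree.
From G up to that node: 2 branches. From C up to the same node: 3 branches. Total: 2 + 3 = 5.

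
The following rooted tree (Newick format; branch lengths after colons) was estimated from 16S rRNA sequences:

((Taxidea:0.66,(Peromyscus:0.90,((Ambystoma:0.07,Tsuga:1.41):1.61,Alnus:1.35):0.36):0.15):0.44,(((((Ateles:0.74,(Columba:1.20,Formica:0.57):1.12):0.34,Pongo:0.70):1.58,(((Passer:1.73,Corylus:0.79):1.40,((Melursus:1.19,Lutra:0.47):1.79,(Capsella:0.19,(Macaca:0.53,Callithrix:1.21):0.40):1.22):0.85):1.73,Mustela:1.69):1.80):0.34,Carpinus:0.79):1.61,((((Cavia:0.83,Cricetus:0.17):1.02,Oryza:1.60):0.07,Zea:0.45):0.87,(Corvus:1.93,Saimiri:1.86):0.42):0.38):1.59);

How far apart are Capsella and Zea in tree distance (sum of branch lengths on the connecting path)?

The path runs Capsella → … → MRCA → … → Zea; the MRCA is the node subtending (((((Ateles,(Columba,Formica)),Pongo),(((Passer,Corylus),((Melursus,Lutra),(Capsella,(Macaca,Callithrix)))),Mustela)),Carpinus),((((Cavia,Cricetus),Oryza),Zea),(Corvus,Saimiri))).
Branch lengths along that path: 0.19 + 1.22 + 0.85 + 1.73 + 1.80 + 0.34 + 1.61 + 0.38 + 0.87 + 0.45 = 9.44.

9.44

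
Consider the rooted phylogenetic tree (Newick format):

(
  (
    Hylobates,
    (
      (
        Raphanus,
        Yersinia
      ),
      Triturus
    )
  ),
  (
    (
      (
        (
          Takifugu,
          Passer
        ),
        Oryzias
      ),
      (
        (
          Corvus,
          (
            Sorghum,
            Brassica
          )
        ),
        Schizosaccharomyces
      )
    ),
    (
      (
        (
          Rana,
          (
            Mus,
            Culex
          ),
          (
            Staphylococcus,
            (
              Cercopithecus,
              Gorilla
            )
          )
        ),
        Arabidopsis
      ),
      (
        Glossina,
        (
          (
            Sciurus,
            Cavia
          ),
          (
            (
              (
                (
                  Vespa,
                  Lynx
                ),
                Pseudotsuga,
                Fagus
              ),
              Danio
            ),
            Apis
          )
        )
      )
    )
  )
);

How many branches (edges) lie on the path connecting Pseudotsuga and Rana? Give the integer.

9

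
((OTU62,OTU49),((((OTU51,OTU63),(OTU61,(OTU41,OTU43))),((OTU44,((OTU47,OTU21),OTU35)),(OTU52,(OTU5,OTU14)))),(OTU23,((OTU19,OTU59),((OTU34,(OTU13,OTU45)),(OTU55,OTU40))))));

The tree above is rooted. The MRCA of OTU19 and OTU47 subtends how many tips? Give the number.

20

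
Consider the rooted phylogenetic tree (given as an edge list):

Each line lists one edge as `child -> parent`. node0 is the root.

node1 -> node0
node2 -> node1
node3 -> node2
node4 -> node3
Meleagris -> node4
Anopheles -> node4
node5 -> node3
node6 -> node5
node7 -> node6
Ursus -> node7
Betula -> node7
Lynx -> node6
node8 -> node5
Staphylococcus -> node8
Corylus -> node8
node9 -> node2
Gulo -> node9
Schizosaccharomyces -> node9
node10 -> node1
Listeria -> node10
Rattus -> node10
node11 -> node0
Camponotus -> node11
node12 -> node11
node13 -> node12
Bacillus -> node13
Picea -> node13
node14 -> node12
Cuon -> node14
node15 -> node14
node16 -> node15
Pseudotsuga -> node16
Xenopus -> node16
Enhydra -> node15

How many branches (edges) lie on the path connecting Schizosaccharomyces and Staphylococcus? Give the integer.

6

The MRCA of Schizosaccharomyces and Staphylococcus is the node subtending (((Meleagris,Anopheles),(((Ursus,Betula),Lynx),(Staphylococcus,Corylus))),(Gulo,Schizosaccharomyces)).
From Schizosaccharomyces up to that node: 2 branches. From Staphylococcus up to the same node: 4 branches. Total: 2 + 4 = 6.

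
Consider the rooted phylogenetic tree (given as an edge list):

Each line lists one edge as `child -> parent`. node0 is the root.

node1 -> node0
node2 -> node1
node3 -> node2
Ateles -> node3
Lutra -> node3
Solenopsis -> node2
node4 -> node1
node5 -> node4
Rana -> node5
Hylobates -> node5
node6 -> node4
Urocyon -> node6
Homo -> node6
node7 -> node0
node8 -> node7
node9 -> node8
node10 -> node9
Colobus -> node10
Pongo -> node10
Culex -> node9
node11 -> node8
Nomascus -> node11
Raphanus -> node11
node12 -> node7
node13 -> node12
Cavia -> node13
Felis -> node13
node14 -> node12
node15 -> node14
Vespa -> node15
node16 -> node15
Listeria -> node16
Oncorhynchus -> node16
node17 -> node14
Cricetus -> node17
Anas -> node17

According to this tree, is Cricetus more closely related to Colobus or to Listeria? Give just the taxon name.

Listeria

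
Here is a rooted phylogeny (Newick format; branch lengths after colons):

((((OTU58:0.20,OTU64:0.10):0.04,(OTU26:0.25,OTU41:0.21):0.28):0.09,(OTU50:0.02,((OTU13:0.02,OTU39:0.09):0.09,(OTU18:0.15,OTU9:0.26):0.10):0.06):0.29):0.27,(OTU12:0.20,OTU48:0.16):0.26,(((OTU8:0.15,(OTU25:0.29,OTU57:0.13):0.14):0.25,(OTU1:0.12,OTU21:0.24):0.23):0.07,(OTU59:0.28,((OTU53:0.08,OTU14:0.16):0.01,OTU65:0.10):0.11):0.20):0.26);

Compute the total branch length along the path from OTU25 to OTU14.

1.23

The path runs OTU25 → … → MRCA → … → OTU14; the MRCA is the node subtending (((OTU8,(OTU25,OTU57)),(OTU1,OTU21)),(OTU59,((OTU53,OTU14),OTU65))).
Branch lengths along that path: 0.29 + 0.14 + 0.25 + 0.07 + 0.20 + 0.11 + 0.01 + 0.16 = 1.23.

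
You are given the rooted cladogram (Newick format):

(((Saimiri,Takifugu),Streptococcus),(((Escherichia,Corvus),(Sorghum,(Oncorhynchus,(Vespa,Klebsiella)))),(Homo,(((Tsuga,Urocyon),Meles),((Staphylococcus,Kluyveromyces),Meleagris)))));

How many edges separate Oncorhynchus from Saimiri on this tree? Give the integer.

8

The MRCA of Oncorhynchus and Saimiri is the root of the tree.
From Oncorhynchus up to that node: 5 branches. From Saimiri up to the same node: 3 branches. Total: 5 + 3 = 8.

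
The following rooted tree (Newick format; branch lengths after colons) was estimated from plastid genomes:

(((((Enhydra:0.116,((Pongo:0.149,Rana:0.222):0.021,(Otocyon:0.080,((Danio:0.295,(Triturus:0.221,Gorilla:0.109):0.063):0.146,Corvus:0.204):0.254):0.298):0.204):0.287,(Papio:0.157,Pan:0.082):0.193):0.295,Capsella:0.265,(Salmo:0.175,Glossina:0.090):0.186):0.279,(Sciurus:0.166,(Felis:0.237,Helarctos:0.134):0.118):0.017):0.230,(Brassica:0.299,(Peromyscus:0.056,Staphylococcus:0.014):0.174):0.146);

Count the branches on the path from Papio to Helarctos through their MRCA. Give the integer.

The MRCA of Papio and Helarctos is the node subtending ((((Enhydra,((Pongo,Rana),(Otocyon,((Danio,(Triturus,Gorilla)),Corvus)))),(Papio,Pan)),Capsella,(Salmo,Glossina)),(Sciurus,(Felis,Helarctos))).
From Papio up to that node: 4 branches. From Helarctos up to the same node: 3 branches. Total: 4 + 3 = 7.

7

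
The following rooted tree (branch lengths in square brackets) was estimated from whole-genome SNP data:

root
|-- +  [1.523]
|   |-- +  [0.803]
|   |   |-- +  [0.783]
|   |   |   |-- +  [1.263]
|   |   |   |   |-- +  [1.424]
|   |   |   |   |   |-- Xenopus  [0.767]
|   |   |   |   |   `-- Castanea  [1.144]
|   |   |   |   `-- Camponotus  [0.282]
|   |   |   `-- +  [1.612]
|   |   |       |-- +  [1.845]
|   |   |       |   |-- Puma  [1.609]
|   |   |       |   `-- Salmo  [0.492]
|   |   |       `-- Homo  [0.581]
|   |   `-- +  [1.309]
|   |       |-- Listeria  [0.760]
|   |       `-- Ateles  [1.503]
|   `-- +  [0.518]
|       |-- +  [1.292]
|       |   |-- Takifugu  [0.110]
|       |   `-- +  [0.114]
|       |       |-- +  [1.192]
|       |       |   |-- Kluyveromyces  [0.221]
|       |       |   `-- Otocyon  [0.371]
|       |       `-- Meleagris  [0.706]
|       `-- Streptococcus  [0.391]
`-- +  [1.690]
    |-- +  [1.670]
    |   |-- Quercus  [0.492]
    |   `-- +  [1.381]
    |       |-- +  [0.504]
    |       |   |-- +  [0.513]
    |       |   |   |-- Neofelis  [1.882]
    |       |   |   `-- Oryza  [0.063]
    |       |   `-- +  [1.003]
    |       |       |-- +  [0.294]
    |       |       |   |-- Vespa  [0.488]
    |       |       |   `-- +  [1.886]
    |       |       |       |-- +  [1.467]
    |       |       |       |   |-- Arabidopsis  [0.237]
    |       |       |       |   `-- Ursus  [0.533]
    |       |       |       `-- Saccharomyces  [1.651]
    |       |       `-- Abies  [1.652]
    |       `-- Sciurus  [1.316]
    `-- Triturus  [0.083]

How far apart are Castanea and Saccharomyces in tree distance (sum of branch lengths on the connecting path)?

The path runs Castanea → … → MRCA → … → Saccharomyces; the MRCA is the root of the tree.
Branch lengths along that path: 1.144 + 1.424 + 1.263 + 0.783 + 0.803 + 1.523 + 1.690 + 1.670 + 1.381 + 0.504 + 1.003 + 0.294 + 1.886 + 1.651 = 17.019.

17.019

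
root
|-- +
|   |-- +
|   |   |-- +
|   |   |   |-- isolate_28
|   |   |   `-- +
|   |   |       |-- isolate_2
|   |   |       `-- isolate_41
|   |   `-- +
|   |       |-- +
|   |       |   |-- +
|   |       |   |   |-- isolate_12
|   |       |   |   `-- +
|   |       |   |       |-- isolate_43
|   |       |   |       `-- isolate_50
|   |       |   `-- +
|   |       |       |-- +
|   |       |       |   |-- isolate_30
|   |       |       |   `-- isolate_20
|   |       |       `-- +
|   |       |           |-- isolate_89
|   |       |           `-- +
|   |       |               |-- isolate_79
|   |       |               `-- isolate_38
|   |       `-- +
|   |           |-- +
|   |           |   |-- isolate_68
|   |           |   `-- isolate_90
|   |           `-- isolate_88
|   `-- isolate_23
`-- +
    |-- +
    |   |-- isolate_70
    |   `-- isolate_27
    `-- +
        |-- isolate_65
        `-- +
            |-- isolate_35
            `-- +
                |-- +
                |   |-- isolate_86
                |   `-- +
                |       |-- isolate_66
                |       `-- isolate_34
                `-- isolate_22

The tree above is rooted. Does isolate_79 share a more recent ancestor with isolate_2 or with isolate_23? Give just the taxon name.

isolate_2

The MRCA of isolate_79 and isolate_2 subtends ((isolate_28,(isolate_2,isolate_41)),(((isolate_12,(isolate_43,isolate_50)),((isolate_30,isolate_20),(isolate_89,(isolate_79,isolate_38)))),((isolate_68,isolate_90),isolate_88))) (14 taxa).
The MRCA of isolate_79 and isolate_23 subtends (((isolate_28,(isolate_2,isolate_41)),(((isolate_12,(isolate_43,isolate_50)),((isolate_30,isolate_20),(isolate_89,(isolate_79,isolate_38)))),((isolate_68,isolate_90),isolate_88))),isolate_23) (15 taxa).
The first is nested inside the second, so isolate_79 shares a more recent common ancestor with isolate_2.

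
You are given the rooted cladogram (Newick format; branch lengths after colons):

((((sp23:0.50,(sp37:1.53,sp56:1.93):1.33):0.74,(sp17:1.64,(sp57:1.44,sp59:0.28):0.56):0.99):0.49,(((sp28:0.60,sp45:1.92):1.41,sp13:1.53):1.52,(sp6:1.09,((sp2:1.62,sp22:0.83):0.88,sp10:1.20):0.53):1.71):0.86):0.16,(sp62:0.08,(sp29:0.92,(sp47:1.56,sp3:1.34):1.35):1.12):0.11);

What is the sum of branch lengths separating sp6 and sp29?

5.97

The path runs sp6 → … → MRCA → … → sp29; the MRCA is the root of the tree.
Branch lengths along that path: 1.09 + 1.71 + 0.86 + 0.16 + 0.11 + 1.12 + 0.92 = 5.97.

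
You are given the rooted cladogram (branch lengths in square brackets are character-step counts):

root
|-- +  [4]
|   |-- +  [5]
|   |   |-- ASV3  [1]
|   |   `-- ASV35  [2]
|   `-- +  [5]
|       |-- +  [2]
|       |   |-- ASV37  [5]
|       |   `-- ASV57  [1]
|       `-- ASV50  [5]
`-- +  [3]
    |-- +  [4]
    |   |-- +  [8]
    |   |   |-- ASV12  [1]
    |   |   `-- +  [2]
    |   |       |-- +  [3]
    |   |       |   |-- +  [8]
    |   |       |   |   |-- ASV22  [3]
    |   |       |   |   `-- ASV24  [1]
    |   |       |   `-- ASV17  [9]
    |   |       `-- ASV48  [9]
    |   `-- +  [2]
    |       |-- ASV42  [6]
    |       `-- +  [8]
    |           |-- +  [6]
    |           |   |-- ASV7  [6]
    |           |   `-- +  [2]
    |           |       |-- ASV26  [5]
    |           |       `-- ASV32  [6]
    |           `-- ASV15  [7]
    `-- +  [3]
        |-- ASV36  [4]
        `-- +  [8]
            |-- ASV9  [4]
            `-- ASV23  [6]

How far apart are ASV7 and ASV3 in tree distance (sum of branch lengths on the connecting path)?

39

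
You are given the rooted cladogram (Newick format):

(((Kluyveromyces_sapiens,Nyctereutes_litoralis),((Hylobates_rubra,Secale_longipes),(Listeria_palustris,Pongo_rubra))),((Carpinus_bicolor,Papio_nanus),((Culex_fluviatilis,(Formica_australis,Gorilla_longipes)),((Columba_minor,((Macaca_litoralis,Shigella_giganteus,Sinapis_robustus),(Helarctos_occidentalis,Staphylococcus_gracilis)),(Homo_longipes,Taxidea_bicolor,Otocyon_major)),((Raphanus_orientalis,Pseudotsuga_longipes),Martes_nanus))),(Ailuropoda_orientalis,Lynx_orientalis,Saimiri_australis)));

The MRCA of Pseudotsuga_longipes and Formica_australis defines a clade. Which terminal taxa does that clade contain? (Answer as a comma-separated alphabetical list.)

Tracing Pseudotsuga_longipes: it sits inside (Raphanus_orientalis,Pseudotsuga_longipes).
Tracing Formica_australis: it sits inside (Formica_australis,Gorilla_longipes).
The smallest clade enclosing both is ((Culex_fluviatilis,(Formica_australis,Gorilla_longipes)),((Columba_minor,((Macaca_litoralis,Shigella_giganteus,Sinapis_robustus),(Helarctos_occidentalis,Staphylococcus_gracilis)),(Homo_longipes,Taxidea_bicolor,Otocyon_major)),((Raphanus_orientalis,Pseudotsuga_longipes),Martes_nanus))); the answer is its 15 terminal taxa in alphabetical order.

Columba_minor, Culex_fluviatilis, Formica_australis, Gorilla_longipes, Helarctos_occidentalis, Homo_longipes, Macaca_litoralis, Martes_nanus, Otocyon_major, Pseudotsuga_longipes, Raphanus_orientalis, Shigella_giganteus, Sinapis_robustus, Staphylococcus_gracilis, Taxidea_bicolor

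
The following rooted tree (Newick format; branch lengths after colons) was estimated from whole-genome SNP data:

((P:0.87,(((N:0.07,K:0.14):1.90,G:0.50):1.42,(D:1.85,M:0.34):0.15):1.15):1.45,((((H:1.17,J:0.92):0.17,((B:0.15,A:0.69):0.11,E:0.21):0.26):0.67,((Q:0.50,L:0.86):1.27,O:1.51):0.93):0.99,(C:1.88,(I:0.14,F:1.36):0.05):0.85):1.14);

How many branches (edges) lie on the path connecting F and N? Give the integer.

9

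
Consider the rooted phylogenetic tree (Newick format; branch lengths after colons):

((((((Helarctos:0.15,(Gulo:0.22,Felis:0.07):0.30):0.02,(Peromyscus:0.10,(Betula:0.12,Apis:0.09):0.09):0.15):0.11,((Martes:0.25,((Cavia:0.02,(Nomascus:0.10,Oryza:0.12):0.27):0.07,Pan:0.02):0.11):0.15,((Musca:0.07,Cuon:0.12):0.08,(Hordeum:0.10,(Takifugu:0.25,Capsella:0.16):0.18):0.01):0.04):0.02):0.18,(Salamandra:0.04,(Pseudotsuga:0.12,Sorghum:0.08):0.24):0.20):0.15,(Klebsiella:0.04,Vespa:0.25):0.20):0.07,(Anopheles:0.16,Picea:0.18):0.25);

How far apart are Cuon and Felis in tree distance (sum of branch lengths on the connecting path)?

0.76

The path runs Cuon → … → MRCA → … → Felis; the MRCA is the node subtending (((Helarctos,(Gulo,Felis)),(Peromyscus,(Betula,Apis))),((Martes,((Cavia,(Nomascus,Oryza)),Pan)),((Musca,Cuon),(Hordeum,(Takifugu,Capsella))))).
Branch lengths along that path: 0.12 + 0.08 + 0.04 + 0.02 + 0.11 + 0.02 + 0.30 + 0.07 = 0.76.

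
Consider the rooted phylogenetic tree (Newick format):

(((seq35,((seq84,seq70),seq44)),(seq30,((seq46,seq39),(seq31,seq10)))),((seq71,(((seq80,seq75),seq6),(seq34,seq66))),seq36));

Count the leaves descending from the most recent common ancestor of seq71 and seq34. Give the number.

6

The MRCA of seq71 and seq34 is the node subtending (seq71,(((seq80,seq75),seq6),(seq34,seq66))).
That clade contains 6 terminal taxa: seq34, seq6, seq66, seq71, seq75, seq80.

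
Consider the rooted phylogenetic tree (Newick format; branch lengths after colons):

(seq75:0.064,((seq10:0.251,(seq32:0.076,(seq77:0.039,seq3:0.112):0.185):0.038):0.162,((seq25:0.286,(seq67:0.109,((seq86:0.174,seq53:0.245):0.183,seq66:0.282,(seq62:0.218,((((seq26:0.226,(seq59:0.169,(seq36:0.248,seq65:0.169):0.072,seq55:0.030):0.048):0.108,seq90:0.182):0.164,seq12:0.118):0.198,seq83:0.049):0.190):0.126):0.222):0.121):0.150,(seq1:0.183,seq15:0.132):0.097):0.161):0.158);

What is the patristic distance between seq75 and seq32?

The path runs seq75 → … → MRCA → … → seq32; the MRCA is the root of the tree.
Branch lengths along that path: 0.064 + 0.158 + 0.162 + 0.038 + 0.076 = 0.498.

0.498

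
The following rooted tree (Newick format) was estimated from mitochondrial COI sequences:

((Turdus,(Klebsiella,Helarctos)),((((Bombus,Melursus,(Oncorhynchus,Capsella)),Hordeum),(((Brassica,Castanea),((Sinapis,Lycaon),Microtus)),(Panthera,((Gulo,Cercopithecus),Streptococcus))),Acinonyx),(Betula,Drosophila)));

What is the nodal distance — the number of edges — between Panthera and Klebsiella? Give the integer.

8

The MRCA of Panthera and Klebsiella is the root of the tree.
From Panthera up to that node: 5 branches. From Klebsiella up to the same node: 3 branches. Total: 5 + 3 = 8.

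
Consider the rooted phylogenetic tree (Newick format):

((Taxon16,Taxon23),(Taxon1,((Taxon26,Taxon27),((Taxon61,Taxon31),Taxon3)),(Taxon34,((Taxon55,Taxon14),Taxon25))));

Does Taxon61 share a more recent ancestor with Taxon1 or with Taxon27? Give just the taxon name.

Taxon27

The MRCA of Taxon61 and Taxon27 subtends ((Taxon26,Taxon27),((Taxon61,Taxon31),Taxon3)) (5 taxa).
The MRCA of Taxon61 and Taxon1 subtends (Taxon1,((Taxon26,Taxon27),((Taxon61,Taxon31),Taxon3)),(Taxon34,((Taxon55,Taxon14),Taxon25))) (10 taxa).
The first is nested inside the second, so Taxon61 shares a more recent common ancestor with Taxon27.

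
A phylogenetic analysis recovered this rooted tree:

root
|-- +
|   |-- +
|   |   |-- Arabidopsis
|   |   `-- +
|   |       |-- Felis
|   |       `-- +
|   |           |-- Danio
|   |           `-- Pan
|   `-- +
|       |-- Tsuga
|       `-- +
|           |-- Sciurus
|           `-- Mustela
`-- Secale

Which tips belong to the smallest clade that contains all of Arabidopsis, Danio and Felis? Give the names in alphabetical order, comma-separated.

Arabidopsis, Danio, Felis, Pan

Tracing Arabidopsis: it sits inside (Arabidopsis,(Felis,(Danio,Pan))).
Tracing Danio: it sits inside (Danio,Pan).
Tracing Felis: it sits inside (Felis,(Danio,Pan)).
The smallest clade enclosing all 3 is (Arabidopsis,(Felis,(Danio,Pan))); the answer is its 4 terminal taxa in alphabetical order.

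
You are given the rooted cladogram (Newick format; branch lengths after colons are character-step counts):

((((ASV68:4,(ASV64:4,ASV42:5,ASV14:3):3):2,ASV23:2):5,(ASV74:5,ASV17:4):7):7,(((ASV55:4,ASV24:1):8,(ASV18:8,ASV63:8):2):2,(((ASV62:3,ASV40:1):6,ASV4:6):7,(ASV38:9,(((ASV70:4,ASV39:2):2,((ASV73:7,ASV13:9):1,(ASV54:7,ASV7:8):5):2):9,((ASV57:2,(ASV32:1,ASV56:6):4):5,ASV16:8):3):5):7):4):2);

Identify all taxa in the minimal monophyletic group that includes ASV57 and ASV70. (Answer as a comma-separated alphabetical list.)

ASV13, ASV16, ASV32, ASV39, ASV54, ASV56, ASV57, ASV7, ASV70, ASV73

Tracing ASV57: it sits inside (ASV57,(ASV32,ASV56)).
Tracing ASV70: it sits inside (ASV70,ASV39).
The smallest clade enclosing both is (((ASV70,ASV39),((ASV73,ASV13),(ASV54,ASV7))),((ASV57,(ASV32,ASV56)),ASV16)); the answer is its 10 terminal taxa in alphabetical order.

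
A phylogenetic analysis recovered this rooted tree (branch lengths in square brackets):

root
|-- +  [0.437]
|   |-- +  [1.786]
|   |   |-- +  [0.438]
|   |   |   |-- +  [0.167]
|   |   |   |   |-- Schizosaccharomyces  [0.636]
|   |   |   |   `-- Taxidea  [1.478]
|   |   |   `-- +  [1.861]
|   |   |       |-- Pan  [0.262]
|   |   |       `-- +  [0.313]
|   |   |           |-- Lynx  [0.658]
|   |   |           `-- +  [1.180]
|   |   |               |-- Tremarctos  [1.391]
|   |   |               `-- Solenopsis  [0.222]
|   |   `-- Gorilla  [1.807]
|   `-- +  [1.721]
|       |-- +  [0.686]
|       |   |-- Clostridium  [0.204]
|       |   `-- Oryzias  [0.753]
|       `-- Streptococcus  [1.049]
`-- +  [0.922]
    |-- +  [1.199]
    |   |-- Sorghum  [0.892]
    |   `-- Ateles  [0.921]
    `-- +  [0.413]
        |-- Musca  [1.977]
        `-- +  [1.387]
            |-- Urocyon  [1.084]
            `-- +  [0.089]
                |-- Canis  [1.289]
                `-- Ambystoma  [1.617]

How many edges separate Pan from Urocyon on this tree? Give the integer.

9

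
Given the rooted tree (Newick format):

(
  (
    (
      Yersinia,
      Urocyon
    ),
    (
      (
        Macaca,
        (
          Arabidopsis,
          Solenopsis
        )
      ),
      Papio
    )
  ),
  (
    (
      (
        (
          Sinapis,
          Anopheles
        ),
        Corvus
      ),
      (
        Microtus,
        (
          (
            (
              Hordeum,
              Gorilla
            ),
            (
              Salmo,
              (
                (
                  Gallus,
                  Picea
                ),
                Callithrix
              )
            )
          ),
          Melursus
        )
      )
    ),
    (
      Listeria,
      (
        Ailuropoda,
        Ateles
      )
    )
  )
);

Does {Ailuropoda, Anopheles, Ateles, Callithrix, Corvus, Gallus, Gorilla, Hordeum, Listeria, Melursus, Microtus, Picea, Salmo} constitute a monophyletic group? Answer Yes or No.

No

The MRCA of the listed taxa subtends ((((Sinapis,Anopheles),Corvus),(Microtus,(((Hordeum,Gorilla),(Salmo,((Gallus,Picea),Callithrix))),Melursus))),(Listeria,(Ailuropoda,Ateles))).
That clade also contains Sinapis, which is not in the proposed group, so the group is not monophyletic.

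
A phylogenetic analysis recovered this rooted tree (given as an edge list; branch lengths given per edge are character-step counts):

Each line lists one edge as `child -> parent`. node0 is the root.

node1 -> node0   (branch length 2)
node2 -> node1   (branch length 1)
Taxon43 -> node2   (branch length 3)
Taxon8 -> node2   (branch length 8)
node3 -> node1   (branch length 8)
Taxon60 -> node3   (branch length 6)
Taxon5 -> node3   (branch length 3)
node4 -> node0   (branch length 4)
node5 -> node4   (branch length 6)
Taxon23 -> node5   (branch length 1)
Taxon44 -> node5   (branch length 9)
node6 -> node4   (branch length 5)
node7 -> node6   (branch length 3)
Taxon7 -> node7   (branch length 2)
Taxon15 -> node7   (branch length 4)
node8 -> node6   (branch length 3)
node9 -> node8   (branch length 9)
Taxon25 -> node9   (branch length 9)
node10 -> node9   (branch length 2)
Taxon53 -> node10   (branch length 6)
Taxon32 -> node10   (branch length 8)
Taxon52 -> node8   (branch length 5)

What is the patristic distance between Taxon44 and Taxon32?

42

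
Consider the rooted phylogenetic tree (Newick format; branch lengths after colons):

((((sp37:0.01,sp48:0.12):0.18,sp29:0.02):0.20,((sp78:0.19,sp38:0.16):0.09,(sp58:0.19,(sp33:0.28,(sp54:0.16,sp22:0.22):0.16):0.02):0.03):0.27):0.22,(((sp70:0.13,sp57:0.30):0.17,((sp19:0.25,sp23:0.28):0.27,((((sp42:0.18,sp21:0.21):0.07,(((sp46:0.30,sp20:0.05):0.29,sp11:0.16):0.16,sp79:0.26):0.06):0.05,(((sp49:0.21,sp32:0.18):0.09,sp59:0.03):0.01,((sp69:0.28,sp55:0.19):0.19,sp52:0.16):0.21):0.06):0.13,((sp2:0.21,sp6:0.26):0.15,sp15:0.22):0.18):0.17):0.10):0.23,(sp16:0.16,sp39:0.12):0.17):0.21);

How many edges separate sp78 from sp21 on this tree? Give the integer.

The MRCA of sp78 and sp21 is the root of the tree.
From sp78 up to that node: 4 branches. From sp21 up to the same node: 8 branches. Total: 4 + 8 = 12.

12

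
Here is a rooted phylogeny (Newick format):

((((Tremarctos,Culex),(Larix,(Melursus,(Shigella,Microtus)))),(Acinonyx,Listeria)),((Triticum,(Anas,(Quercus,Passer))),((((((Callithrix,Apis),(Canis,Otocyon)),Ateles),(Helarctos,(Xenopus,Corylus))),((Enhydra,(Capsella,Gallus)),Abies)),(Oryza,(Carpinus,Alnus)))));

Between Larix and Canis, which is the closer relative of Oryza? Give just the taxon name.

Canis

The MRCA of Oryza and Canis subtends ((((((Callithrix,Apis),(Canis,Otocyon)),Ateles),(Helarctos,(Xenopus,Corylus))),((Enhydra,(Capsella,Gallus)),Abies)),(Oryza,(Carpinus,Alnus))) (15 taxa).
The MRCA of Oryza and Larix is the root, subtending the entire tree (27 taxa).
The first is nested inside the second, so Oryza shares a more recent common ancestor with Canis.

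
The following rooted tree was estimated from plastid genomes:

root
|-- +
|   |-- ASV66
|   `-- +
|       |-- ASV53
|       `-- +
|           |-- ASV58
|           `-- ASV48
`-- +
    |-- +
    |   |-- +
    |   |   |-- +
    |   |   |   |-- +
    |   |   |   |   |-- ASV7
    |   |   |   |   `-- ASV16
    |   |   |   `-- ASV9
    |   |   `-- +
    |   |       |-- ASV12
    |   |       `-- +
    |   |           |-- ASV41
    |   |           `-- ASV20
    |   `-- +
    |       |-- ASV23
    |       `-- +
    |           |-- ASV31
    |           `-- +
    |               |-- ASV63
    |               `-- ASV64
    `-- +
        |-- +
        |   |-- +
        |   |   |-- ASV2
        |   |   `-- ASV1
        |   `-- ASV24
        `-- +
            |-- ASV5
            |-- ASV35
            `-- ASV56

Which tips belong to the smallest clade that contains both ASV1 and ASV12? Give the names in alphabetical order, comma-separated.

ASV1, ASV12, ASV16, ASV2, ASV20, ASV23, ASV24, ASV31, ASV35, ASV41, ASV5, ASV56, ASV63, ASV64, ASV7, ASV9

Tracing ASV1: it sits inside (ASV2,ASV1).
Tracing ASV12: it sits inside (ASV12,(ASV41,ASV20)).
The smallest clade enclosing both is (((((ASV7,ASV16),ASV9),(ASV12,(ASV41,ASV20))),(ASV23,(ASV31,(ASV63,ASV64)))),(((ASV2,ASV1),ASV24),(ASV5,ASV35,ASV56))); the answer is its 16 terminal taxa in alphabetical order.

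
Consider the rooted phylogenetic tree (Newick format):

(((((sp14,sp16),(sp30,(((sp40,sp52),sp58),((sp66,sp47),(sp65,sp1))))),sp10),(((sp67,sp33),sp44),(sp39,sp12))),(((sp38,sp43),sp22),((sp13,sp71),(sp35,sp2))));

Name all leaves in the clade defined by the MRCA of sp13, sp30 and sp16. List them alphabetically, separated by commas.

Tracing sp13: it sits inside (sp13,sp71).
Tracing sp30: it sits inside (sp30,(((sp40,sp52),sp58),((sp66,sp47),(sp65,sp1)))).
Tracing sp16: it sits inside (sp14,sp16).
The smallest clade enclosing all 3 is the whole tree (their MRCA is the root), so the answer is all 23 tips in alphabetical order.

sp1, sp10, sp12, sp13, sp14, sp16, sp2, sp22, sp30, sp33, sp35, sp38, sp39, sp40, sp43, sp44, sp47, sp52, sp58, sp65, sp66, sp67, sp71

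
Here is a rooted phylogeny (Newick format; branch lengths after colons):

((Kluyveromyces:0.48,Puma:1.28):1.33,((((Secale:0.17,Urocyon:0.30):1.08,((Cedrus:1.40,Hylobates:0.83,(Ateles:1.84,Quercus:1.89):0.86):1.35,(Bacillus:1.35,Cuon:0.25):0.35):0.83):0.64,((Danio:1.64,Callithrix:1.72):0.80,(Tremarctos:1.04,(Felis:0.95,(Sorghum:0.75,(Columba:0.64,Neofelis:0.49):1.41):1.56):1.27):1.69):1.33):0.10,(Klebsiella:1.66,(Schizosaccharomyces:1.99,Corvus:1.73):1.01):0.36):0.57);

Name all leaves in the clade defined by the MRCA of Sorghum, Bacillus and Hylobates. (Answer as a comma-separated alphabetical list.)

Ateles, Bacillus, Callithrix, Cedrus, Columba, Cuon, Danio, Felis, Hylobates, Neofelis, Quercus, Secale, Sorghum, Tremarctos, Urocyon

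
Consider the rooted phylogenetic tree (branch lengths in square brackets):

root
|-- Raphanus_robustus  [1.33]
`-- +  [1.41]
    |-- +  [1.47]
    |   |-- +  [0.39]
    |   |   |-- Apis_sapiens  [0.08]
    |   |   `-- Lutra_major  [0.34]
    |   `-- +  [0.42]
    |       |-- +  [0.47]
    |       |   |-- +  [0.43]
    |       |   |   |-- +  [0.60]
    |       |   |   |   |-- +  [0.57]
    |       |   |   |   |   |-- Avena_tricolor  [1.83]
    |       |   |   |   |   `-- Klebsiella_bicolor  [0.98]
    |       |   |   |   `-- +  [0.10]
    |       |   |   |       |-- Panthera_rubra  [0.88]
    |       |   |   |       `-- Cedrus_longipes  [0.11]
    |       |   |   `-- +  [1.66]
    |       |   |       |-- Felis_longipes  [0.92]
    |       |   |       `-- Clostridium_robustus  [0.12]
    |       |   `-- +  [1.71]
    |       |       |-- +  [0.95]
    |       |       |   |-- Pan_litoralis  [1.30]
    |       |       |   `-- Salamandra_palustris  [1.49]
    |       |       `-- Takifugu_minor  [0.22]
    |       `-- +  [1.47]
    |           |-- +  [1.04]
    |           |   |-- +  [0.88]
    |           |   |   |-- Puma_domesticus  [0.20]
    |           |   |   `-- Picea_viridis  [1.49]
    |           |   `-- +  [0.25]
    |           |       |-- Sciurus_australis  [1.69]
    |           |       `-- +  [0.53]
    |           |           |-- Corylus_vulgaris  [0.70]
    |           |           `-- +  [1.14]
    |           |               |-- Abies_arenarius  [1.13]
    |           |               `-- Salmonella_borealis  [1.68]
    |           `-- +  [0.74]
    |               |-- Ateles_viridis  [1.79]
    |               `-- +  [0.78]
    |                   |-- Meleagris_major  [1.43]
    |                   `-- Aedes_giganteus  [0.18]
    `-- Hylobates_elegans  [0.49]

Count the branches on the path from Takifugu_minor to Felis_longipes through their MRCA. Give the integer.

5

The MRCA of Takifugu_minor and Felis_longipes is the node subtending ((((Avena_tricolor,Klebsiella_bicolor),(Panthera_rubra,Cedrus_longipes)),(Felis_longipes,Clostridium_robustus)),((Pan_litoralis,Salamandra_palustris),Takifugu_minor)).
From Takifugu_minor up to that node: 2 branches. From Felis_longipes up to the same node: 3 branches. Total: 2 + 3 = 5.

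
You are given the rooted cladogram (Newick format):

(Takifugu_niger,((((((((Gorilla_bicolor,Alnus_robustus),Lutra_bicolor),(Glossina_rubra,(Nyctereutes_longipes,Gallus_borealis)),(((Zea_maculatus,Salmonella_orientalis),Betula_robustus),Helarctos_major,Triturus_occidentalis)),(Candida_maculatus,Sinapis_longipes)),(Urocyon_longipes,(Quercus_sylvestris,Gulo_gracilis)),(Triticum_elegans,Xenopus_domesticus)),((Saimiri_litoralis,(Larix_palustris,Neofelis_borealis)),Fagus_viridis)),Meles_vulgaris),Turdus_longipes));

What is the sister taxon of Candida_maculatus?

Sinapis_longipes

Candida_maculatus attaches to the tree at the node subtending (Candida_maculatus,Sinapis_longipes).
The other lineage descending from that same node — the sister group — is the single tip Sinapis_longipes.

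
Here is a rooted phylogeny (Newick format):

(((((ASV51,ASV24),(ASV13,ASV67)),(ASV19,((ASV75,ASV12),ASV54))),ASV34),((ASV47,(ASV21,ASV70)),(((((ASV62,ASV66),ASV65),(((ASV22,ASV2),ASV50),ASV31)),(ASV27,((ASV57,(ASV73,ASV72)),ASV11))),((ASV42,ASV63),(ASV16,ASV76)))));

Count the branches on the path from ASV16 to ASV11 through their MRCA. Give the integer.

7

The MRCA of ASV16 and ASV11 is the node subtending (((((ASV62,ASV66),ASV65),(((ASV22,ASV2),ASV50),ASV31)),(ASV27,((ASV57,(ASV73,ASV72)),ASV11))),((ASV42,ASV63),(ASV16,ASV76))).
From ASV16 up to that node: 3 branches. From ASV11 up to the same node: 4 branches. Total: 3 + 4 = 7.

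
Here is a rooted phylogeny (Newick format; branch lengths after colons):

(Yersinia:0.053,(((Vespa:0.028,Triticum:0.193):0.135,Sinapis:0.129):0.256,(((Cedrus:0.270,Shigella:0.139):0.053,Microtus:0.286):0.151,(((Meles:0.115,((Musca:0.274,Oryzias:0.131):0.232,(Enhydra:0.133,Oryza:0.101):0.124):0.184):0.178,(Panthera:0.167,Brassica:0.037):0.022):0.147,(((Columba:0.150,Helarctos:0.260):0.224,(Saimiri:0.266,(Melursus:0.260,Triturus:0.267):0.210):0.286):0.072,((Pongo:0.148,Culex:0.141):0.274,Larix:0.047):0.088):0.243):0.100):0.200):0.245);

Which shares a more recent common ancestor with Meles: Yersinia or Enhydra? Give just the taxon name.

Enhydra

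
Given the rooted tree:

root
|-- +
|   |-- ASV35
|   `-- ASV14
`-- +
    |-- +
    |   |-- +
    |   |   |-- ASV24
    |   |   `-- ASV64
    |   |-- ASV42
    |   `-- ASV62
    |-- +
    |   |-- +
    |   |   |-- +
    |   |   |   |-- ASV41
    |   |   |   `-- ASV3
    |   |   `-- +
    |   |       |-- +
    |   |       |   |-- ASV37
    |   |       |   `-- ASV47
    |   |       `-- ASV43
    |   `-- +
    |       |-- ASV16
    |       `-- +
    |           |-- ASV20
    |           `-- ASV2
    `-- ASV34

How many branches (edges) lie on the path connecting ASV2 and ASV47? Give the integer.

The MRCA of ASV2 and ASV47 is the node subtending (((ASV41,ASV3),((ASV37,ASV47),ASV43)),(ASV16,(ASV20,ASV2))).
From ASV2 up to that node: 3 branches. From ASV47 up to the same node: 4 branches. Total: 3 + 4 = 7.

7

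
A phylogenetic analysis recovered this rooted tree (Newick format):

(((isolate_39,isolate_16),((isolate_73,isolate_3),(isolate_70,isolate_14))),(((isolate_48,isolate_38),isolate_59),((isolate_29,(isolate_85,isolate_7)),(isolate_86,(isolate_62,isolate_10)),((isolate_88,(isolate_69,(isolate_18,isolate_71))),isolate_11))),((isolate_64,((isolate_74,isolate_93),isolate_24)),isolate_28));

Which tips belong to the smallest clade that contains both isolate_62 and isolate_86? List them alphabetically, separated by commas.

isolate_10, isolate_62, isolate_86

Tracing isolate_62: it sits inside (isolate_62,isolate_10).
Tracing isolate_86: it sits inside (isolate_86,(isolate_62,isolate_10)).
The smallest clade enclosing both is (isolate_86,(isolate_62,isolate_10)); the answer is its 3 terminal taxa in alphabetical order.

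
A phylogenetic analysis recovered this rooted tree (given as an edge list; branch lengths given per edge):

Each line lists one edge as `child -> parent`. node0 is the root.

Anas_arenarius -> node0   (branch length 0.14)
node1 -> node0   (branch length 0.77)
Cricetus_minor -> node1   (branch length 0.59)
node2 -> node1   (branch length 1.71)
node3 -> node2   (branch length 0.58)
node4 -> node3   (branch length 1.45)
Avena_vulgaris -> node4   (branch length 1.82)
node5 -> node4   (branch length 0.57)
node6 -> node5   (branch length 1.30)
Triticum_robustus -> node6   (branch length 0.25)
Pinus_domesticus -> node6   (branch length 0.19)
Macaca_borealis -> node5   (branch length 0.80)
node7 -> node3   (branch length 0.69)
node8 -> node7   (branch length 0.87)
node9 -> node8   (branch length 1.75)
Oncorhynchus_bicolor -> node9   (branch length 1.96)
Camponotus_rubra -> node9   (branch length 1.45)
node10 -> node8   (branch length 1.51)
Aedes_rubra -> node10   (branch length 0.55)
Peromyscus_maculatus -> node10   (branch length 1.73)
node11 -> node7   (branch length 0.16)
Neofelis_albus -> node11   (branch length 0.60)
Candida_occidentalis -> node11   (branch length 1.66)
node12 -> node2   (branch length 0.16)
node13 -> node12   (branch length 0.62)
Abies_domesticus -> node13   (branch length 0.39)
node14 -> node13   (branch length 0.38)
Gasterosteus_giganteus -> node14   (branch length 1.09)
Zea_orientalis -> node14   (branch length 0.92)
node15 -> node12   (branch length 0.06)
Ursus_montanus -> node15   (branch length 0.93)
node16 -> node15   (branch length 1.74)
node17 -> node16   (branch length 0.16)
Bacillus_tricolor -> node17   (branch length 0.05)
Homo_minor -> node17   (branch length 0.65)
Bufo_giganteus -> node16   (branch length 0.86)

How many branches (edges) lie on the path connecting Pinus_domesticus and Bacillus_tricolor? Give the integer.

10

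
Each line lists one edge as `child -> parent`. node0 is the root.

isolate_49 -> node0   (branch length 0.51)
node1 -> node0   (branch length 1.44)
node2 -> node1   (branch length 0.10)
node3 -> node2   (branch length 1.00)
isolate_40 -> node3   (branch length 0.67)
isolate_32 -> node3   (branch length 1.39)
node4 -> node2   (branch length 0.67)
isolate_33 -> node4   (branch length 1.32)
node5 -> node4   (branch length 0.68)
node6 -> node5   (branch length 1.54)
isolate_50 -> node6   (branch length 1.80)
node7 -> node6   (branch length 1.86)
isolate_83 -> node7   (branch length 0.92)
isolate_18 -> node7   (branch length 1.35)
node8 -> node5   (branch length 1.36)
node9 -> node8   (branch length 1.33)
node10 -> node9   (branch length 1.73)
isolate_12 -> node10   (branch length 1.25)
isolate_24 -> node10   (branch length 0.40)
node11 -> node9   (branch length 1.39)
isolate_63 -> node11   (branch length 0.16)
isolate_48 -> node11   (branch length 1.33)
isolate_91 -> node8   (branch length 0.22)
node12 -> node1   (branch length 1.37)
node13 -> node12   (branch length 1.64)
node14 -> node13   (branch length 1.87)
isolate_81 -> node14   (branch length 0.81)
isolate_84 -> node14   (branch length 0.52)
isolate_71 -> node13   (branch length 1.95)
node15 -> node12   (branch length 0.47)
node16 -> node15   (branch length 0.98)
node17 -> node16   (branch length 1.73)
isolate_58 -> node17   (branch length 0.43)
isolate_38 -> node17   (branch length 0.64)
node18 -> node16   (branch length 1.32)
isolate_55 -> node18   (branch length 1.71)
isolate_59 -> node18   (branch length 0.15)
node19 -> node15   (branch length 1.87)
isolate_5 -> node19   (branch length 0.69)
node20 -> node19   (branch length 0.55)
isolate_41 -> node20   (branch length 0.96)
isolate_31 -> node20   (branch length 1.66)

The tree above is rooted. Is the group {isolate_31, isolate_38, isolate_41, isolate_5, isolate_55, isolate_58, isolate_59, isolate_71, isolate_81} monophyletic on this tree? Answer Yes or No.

No

The MRCA of the listed taxa subtends (((isolate_81,isolate_84),isolate_71),(((isolate_58,isolate_38),(isolate_55,isolate_59)),(isolate_5,(isolate_41,isolate_31)))).
That clade also contains isolate_84, which is not in the proposed group, so the group is not monophyletic.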